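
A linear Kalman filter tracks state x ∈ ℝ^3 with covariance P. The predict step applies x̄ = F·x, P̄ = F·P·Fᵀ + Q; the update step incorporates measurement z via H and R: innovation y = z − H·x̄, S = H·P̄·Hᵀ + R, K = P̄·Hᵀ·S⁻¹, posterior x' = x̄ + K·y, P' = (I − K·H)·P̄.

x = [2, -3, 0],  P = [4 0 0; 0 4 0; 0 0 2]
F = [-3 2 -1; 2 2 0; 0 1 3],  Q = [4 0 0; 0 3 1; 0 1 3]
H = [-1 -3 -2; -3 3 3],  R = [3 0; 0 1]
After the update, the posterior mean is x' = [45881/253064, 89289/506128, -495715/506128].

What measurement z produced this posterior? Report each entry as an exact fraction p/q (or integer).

x̄ = F·x = [-12, -2, -3]
P̄ = F·P·Fᵀ + Q = [58 -8 2; -8 35 9; 2 9 25]
S = H·P̄·Hᵀ + R = [544 -468; -468 1333]
K = P̄·Hᵀ·S⁻¹ = [-70255/253064 -15279/63266; -80287/506128 7761/126532; -60379/506128 3813/126532]
x' − x̄ = [3082649/253064, 1101545/506128, 1022669/506128] = K·y
y = (KᵀK)⁻¹·Kᵀ·(x' − x̄) = [-23, -24]
z = y + H·x̄ = [-23, -24] + [24, 21] = [1, -3]

z = [1, -3]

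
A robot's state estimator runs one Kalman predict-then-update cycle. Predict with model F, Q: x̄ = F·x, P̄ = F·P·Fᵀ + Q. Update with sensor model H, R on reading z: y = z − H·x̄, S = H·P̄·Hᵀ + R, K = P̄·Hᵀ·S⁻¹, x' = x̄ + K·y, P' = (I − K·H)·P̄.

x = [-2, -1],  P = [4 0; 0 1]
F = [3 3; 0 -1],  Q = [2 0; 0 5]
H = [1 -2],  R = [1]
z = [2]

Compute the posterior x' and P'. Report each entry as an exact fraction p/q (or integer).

x' = [-67/84, -37/28]
P' = [1139/84 181/28; 181/28 93/28]

x̄ = F·x = [-9, 1]
P̄ = F·P·Fᵀ + Q = [47 -3; -3 6]
y = z − H·x̄ = [13]
S = H·P̄·Hᵀ + R = [84]
K = P̄·Hᵀ·S⁻¹ = [53/84; -5/28]
x' = x̄ + K·y = [-67/84, -37/28]
P' = (I − K·H)·P̄ = [1139/84 181/28; 181/28 93/28]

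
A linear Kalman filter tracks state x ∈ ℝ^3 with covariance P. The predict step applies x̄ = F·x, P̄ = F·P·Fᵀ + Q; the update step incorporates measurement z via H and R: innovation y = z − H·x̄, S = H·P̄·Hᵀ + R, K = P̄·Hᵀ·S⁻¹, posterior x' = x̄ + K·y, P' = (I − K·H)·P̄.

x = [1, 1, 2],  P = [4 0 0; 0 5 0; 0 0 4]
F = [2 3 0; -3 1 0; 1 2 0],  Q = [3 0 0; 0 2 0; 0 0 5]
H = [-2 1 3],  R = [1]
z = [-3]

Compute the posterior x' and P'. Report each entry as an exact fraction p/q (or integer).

x' = [5, -2, 3]
P' = [7727/129 104/129 1703/43; 104/129 2522/129 -251/43; 1703/43 -251/43 1220/43]

x̄ = F·x = [5, -2, 3]
P̄ = F·P·Fᵀ + Q = [64 -9 38; -9 43 -2; 38 -2 29]
y = z − H·x̄ = [0]
S = H·P̄·Hᵀ + R = [129]
K = P̄·Hᵀ·S⁻¹ = [-23/129; 55/129; 3/43]
x' = x̄ + K·y = [5, -2, 3]
P' = (I − K·H)·P̄ = [7727/129 104/129 1703/43; 104/129 2522/129 -251/43; 1703/43 -251/43 1220/43]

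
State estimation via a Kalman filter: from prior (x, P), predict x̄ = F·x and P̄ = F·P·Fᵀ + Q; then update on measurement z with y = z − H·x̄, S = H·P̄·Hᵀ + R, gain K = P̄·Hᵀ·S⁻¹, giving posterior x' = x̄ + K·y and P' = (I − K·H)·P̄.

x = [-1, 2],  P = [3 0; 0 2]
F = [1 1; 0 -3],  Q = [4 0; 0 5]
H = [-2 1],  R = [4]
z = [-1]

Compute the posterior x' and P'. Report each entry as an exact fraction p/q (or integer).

x' = [-27/29, -277/87]
P' = [69/29 106/29; 106/29 776/87]

x̄ = F·x = [1, -6]
P̄ = F·P·Fᵀ + Q = [9 -6; -6 23]
y = z − H·x̄ = [7]
S = H·P̄·Hᵀ + R = [87]
K = P̄·Hᵀ·S⁻¹ = [-8/29; 35/87]
x' = x̄ + K·y = [-27/29, -277/87]
P' = (I − K·H)·P̄ = [69/29 106/29; 106/29 776/87]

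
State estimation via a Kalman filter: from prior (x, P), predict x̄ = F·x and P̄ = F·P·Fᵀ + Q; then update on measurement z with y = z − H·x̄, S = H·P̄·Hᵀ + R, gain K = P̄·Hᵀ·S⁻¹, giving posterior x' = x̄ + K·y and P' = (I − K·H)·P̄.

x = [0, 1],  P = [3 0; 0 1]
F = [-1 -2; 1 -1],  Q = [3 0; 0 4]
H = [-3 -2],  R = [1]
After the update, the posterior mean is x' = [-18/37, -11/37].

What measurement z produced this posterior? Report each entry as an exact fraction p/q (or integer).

z = [2]

x̄ = F·x = [-2, -1]
P̄ = F·P·Fᵀ + Q = [10 -1; -1 8]
S = H·P̄·Hᵀ + R = [111]
K = P̄·Hᵀ·S⁻¹ = [-28/111; -13/111]
x' − x̄ = [56/37, 26/37] = K·y
y = (KᵀK)⁻¹·Kᵀ·(x' − x̄) = [-6]
z = y + H·x̄ = [-6] + [8] = [2]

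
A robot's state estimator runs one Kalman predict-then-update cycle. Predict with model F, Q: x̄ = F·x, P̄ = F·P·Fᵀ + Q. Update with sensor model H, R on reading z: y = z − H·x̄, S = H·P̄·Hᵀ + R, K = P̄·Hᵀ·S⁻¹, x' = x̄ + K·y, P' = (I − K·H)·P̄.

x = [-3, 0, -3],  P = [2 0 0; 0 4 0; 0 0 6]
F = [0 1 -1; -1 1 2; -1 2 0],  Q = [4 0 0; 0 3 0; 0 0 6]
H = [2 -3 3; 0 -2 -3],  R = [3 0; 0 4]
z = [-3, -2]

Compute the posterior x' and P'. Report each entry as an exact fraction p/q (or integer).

x' = [-1296/2461, 7511/9844, 789/4922]
P' = [9822/2461 3768/2461 -2460/2461; 3768/2461 29779/34454 -5226/17227; -2460/2461 -5226/17227 7942/17227]

x̄ = F·x = [3, -3, 3]
P̄ = F·P·Fᵀ + Q = [14 -8 8; -8 33 10; 8 10 24]
y = z − H·x̄ = [-27, 1]
S = H·P̄·Hᵀ + R = [584 -4; -4 472]
K = P̄·Hᵀ·S⁻¹ = [320/2461 -39/2461; -5063/34454 -14101/68908; 1688/17227 -6687/34454]
x' = x̄ + K·y = [-1296/2461, 7511/9844, 789/4922]
P' = (I − K·H)·P̄ = [9822/2461 3768/2461 -2460/2461; 3768/2461 29779/34454 -5226/17227; -2460/2461 -5226/17227 7942/17227]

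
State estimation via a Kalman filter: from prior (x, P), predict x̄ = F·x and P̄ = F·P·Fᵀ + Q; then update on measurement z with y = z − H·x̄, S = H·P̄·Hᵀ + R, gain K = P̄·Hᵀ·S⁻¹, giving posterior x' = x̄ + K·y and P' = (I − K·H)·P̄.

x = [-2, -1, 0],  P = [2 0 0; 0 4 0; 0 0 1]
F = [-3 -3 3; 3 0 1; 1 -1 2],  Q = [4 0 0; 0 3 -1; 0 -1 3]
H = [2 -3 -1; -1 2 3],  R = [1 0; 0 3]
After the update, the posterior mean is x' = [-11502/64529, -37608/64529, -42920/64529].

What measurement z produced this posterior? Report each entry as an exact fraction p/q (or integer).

x̄ = F·x = [9, -6, -1]
P̄ = F·P·Fᵀ + Q = [67 -15 12; -15 22 7; 12 7 13]
S = H·P̄·Hᵀ + R = [654 -403; -403 347]
K = P̄·Hᵀ·S⁻¹ = [33366/64529 27407/64529; -3501/64529 10811/64529; 13053/64529 22784/64529]
x' − x̄ = [-592263/64529, 349566/64529, 21609/64529] = K·y
y = (KᵀK)⁻¹·Kᵀ·(x' − x̄) = [-35, 21]
z = y + H·x̄ = [-35, 21] + [37, -24] = [2, -3]

z = [2, -3]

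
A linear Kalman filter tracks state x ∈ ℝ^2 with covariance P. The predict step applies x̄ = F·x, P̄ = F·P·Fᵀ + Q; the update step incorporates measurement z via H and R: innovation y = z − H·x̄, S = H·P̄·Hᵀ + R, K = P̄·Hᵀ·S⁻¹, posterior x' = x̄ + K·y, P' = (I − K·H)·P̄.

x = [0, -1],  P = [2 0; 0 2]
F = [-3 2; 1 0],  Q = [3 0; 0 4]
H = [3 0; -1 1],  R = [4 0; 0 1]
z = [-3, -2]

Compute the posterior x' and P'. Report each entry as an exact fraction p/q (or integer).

x̄ = F·x = [-2, 0]
P̄ = F·P·Fᵀ + Q = [29 -6; -6 6]
y = z − H·x̄ = [3, -4]
S = H·P̄·Hᵀ + R = [265 -105; -105 48]
K = P̄·Hᵀ·S⁻¹ = [167/565 -28/339; 132/565 86/113]
x' = x̄ + K·y = [-1327/1695, -1324/565]
P' = (I − K·H)·P̄ = [668/1695 176/565; 176/565 606/565]

x' = [-1327/1695, -1324/565]
P' = [668/1695 176/565; 176/565 606/565]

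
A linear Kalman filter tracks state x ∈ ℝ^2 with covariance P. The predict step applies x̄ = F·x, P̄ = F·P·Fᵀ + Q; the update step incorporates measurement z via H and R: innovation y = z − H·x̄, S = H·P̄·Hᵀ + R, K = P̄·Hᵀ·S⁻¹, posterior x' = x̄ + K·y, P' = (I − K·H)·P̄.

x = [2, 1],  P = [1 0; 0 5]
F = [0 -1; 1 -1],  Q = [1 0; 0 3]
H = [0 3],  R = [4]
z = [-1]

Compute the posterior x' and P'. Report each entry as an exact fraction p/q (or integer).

x' = [-29/17, -23/85]
P' = [57/17 4/17; 4/17 36/85]

x̄ = F·x = [-1, 1]
P̄ = F·P·Fᵀ + Q = [6 5; 5 9]
y = z − H·x̄ = [-4]
S = H·P̄·Hᵀ + R = [85]
K = P̄·Hᵀ·S⁻¹ = [3/17; 27/85]
x' = x̄ + K·y = [-29/17, -23/85]
P' = (I − K·H)·P̄ = [57/17 4/17; 4/17 36/85]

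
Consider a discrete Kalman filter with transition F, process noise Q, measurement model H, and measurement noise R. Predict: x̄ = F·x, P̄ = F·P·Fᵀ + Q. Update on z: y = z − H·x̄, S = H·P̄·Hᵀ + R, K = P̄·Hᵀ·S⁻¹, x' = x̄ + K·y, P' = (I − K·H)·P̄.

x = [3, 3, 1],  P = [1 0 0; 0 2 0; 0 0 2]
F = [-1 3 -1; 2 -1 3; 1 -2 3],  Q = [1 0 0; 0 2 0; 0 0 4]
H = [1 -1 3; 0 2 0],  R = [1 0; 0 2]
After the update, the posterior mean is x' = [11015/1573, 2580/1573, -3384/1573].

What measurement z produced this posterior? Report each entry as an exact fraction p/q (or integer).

z = [-1, 3]

x̄ = F·x = [5, 6, 0]
P̄ = F·P·Fᵀ + Q = [22 -14 -19; -14 26 24; -19 24 31]
S = H·P̄·Hᵀ + R = [98 64; 64 106]
K = P̄·Hᵀ·S⁻¹ = [-217/3146 -350/1573; 16/1573 762/1573; 557/1573 376/1573]
x' − x̄ = [3150/1573, -6858/1573, -3384/1573] = K·y
y = (KᵀK)⁻¹·Kᵀ·(x' − x̄) = [0, -9]
z = y + H·x̄ = [0, -9] + [-1, 12] = [-1, 3]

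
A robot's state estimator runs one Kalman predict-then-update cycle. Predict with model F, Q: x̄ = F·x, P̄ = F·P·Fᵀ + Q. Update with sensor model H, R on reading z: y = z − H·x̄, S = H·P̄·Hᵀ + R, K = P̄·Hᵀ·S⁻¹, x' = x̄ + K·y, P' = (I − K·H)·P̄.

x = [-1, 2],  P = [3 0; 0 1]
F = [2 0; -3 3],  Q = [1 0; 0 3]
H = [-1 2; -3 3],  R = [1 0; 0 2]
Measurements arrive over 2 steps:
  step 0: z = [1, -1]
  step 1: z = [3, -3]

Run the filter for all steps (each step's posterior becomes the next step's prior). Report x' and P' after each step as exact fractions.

step 0: x̄ = F·x = [-2, 9]
step 0: P̄ = F·P·Fᵀ + Q = [13 -18; -18 39]
step 0: y = z − H·x̄ = [-19, -34]
step 0: S = H·P̄·Hᵀ + R = [242 435; 435 794]
step 0: K = P̄·Hᵀ·S⁻¹ = [1549/2923 -1191/2923; 1839/2923 -378/2923]
step 0: x' = x̄ + K·y = [141/79, 114/79]
step 0: P' = (I − K·H)·P̄ = [3137/2923 2343/2923; 2343/2923 2091/2923]
step 1: x̄ = F·x = [282/79, -81/79]
step 1: P̄ = F·P·Fᵀ + Q = [15471/2923 -4764/2923; -4764/2923 13647/2923]
step 1: y = z − H·x̄ = [681/79, 852/79]
step 1: S = H·P̄·Hᵀ + R = [92038/2923 171171/2923; 171171/2923 353660/2923]
step 1: K = P̄·Hᵀ·S⁻¹ = [530205/1112093 -447507/1112093; 644319/1112093 -138168/1112093]
step 1: x' = x̄ + K·y = [3713973/1112093, 2923830/1112093]
step 1: P' = (I − K·H)·P̄ = [1126881/1112093 828543/1112093; 828543/1112093 736431/1112093]

step 0: x' = [141/79, 114/79], P' = [3137/2923 2343/2923; 2343/2923 2091/2923]
step 1: x' = [3713973/1112093, 2923830/1112093], P' = [1126881/1112093 828543/1112093; 828543/1112093 736431/1112093]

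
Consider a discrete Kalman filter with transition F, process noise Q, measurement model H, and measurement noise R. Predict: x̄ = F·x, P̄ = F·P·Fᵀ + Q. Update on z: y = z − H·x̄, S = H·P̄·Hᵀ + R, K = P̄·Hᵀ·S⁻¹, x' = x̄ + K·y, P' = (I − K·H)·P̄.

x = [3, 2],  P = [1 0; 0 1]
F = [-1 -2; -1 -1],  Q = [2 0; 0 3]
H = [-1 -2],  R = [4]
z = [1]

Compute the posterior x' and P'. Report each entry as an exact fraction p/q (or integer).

x' = [-93/43, -7/43]
P' = [132/43 -40/43; -40/43 46/43]

x̄ = F·x = [-7, -5]
P̄ = F·P·Fᵀ + Q = [7 3; 3 5]
y = z − H·x̄ = [-16]
S = H·P̄·Hᵀ + R = [43]
K = P̄·Hᵀ·S⁻¹ = [-13/43; -13/43]
x' = x̄ + K·y = [-93/43, -7/43]
P' = (I − K·H)·P̄ = [132/43 -40/43; -40/43 46/43]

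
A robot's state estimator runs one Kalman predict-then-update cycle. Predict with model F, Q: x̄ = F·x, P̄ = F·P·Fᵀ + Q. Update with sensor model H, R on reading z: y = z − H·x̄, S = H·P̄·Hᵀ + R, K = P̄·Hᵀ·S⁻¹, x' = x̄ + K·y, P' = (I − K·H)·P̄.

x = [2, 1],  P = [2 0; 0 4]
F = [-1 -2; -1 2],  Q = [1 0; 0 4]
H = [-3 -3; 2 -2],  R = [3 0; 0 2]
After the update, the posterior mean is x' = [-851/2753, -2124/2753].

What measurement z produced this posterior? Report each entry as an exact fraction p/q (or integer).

z = [3, 1]

x̄ = F·x = [-4, 0]
P̄ = F·P·Fᵀ + Q = [19 -14; -14 22]
S = H·P̄·Hᵀ + R = [120 18; 18 278]
K = P̄·Hᵀ·S⁻¹ = [-893/5506 1365/5506; -448/2753 -684/2753]
x' − x̄ = [10161/2753, -2124/2753] = K·y
y = (KᵀK)⁻¹·Kᵀ·(x' − x̄) = [-9, 9]
z = y + H·x̄ = [-9, 9] + [12, -8] = [3, 1]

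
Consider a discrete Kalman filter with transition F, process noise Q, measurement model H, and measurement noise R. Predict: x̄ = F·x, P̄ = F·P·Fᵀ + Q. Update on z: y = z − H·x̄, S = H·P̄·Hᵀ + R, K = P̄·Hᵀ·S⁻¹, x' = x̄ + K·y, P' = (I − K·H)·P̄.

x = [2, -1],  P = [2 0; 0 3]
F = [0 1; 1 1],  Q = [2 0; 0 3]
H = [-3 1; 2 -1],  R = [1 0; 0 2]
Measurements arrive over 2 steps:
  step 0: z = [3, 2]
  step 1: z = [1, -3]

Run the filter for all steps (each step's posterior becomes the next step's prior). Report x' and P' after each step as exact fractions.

step 0: x' = [-184/119, -292/119], P' = [103/119 254/119; 254/119 698/119]
step 1: x' = [-2046/4021, 577/8042], P' = [4584/4021 11452/4021; 11452/4021 31017/4021]

step 0: x̄ = F·x = [-1, 1]
step 0: P̄ = F·P·Fᵀ + Q = [5 3; 3 8]
step 0: y = z − H·x̄ = [-1, 5]
step 0: S = H·P̄·Hᵀ + R = [36 -23; -23 18]
step 0: K = P̄·Hᵀ·S⁻¹ = [-55/119 -24/119; -64/119 -95/119]
step 0: x' = x̄ + K·y = [-184/119, -292/119]
step 0: P' = (I − K·H)·P̄ = [103/119 254/119; 254/119 698/119]
step 1: x̄ = F·x = [-292/119, -4]
step 1: P̄ = F·P·Fᵀ + Q = [936/119 8; 8 14]
step 1: y = z − H·x̄ = [-281/119, -249/119]
step 1: S = H·P̄·Hᵀ + R = [4497/119 -2522/119; -2522/119 1840/119]
step 1: K = P̄·Hᵀ·S⁻¹ = [-2300/4021 -1142/4021; -3339/4021 -8113/8042]
step 1: x' = x̄ + K·y = [-2046/4021, 577/8042]
step 1: P' = (I − K·H)·P̄ = [4584/4021 11452/4021; 11452/4021 31017/4021]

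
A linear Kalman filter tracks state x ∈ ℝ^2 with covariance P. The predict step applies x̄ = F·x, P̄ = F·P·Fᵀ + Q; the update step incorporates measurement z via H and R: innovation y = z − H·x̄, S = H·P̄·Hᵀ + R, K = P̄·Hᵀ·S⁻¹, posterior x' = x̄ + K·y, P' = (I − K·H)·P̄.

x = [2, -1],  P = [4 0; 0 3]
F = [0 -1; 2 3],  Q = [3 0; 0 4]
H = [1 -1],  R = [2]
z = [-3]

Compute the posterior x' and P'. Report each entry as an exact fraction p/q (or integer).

x̄ = F·x = [1, 1]
P̄ = F·P·Fᵀ + Q = [6 -9; -9 47]
y = z − H·x̄ = [-3]
S = H·P̄·Hᵀ + R = [73]
K = P̄·Hᵀ·S⁻¹ = [15/73; -56/73]
x' = x̄ + K·y = [28/73, 241/73]
P' = (I − K·H)·P̄ = [213/73 183/73; 183/73 295/73]

x' = [28/73, 241/73]
P' = [213/73 183/73; 183/73 295/73]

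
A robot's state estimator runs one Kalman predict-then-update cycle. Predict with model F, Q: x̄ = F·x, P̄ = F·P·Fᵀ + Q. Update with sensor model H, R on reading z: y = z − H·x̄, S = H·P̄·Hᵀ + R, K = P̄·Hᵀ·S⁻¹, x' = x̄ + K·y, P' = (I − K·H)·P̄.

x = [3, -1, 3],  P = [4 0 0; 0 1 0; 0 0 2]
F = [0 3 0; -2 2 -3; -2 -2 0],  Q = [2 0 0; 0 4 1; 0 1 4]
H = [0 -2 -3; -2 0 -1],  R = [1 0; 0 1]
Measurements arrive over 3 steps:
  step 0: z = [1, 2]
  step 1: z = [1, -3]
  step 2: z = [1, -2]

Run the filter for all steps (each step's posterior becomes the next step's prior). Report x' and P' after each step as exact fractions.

step 0: x' = [-51541/16949, -112232/16949, 68726/16949], P' = [29811/16949 74852/16949 -50450/16949; 74852/16949 221828/16949 -146757/16949; -50450/16949 -146757/16949 98964/16949]
step 1: x' = [718754514/279235373, 825584998/279235373, -630846324/279235373], P' = [616056122/279235373 1488086667/279235373 -1009289660/279235373; 1488086667/279235373 4078119966/279235373 -2723992083/279235373; -1009289660/279235373 -2723992083/279235373 1850218812/279235373]
step 2: x' = [9684997980666/5079923450701, 11085703294267/5079923450701, -9328650582634/5079923450701], P' = [11249952419252/5079923450701 27183234663263/5079923450701 -18441620592382/5079923450701; 27183234663263/5079923450701 74482467497226/5079923450701 -49766288679171/5079923450701; -18441620592382/5079923450701 -49766288679171/5079923450701 33810886977192/5079923450701]

step 0: x̄ = F·x = [-3, -17, -4]
step 0: P̄ = F·P·Fᵀ + Q = [11 6 -6; 6 42 13; -6 13 24]
step 0: y = z − H·x̄ = [-45, -8]
step 0: S = H·P̄·Hᵀ + R = [541 86; 86 45]
step 0: K = P̄·Hᵀ·S⁻¹ = [1646/16949 -9172/16949; -3385/16949 -2947/16949; -3378/16949 1936/16949]
step 0: x' = x̄ + K·y = [-51541/16949, -112232/16949, 68726/16949]
step 0: P' = (I − K·H)·P̄ = [29811/16949 74852/16949 -50450/16949; 74852/16949 221828/16949 -146757/16949; -50450/16949 -146757/16949 98964/16949]
step 1: x̄ = F·x = [-336696/16949, -327560/16949, 327546/16949]
step 1: P̄ = F·P·Fᵀ + Q = [2030350/16949 2202669/16949 -1780080/16949; 2202669/16949 2521896/16949 -1934361/16949; -1780080/16949 -1934361/16949 1673168/16949]
step 1: y = z − H·x̄ = [344467/16949, -396693/16949]
step 1: S = H·P̄·Hᵀ + R = [1950713/16949 -719022/16949; -719022/16949 2691197/16949]
step 1: K = P̄·Hᵀ·S⁻¹ = [51695646/279235373 -222822584/279235373; 15736317/279235373 -252181251/279235373; -102672270/279235373 168360508/279235373]
step 1: x' = x̄ + K·y = [718754514/279235373, 825584998/279235373, -630846324/279235373]
step 1: P' = (I − K·H)·P̄ = [616056122/279235373 1488086667/279235373 -1009289660/279235373; 1488086667/279235373 4078119966/279235373 -2723992083/279235373; -1009289660/279235373 -2723992083/279235373 1850218812/279235373]
step 2: x̄ = F·x = [2476754994/279235373, 2106199940/279235373, -3088679024/279235373]
step 2: P̄ = F·P·Fᵀ + Q = [37261550440/279235373 40056128541/279235373 -33397239798/279235373; 40056128541/279235373 45217350892/279235373 -35968710461/279235373; -33397239798/279235373 -35968710461/279235373 31798339180/279235373]
step 2: y = z − H·x̄ = [-4774401819/279235373, 1306360218/279235373]
step 2: S = H·P̄·Hᵀ + R = [35709166029/279235373 -16701328006/279235373; -16701328006/279235373 47534817121/279235373]
step 2: K = P̄·Hᵀ·S⁻¹ = [87126586420/461811222791 -4058284246122/5079923450701; 30357367551/461811222791 -4600180647355/5079923450701; -172734870294/461811222791 3072354207572/5079923450701]
step 2: x' = x̄ + K·y = [9684997980666/5079923450701, 11085703294267/5079923450701, -9328650582634/5079923450701]
step 2: P' = (I − K·H)·P̄ = [11249952419252/5079923450701 27183234663263/5079923450701 -18441620592382/5079923450701; 27183234663263/5079923450701 74482467497226/5079923450701 -49766288679171/5079923450701; -18441620592382/5079923450701 -49766288679171/5079923450701 33810886977192/5079923450701]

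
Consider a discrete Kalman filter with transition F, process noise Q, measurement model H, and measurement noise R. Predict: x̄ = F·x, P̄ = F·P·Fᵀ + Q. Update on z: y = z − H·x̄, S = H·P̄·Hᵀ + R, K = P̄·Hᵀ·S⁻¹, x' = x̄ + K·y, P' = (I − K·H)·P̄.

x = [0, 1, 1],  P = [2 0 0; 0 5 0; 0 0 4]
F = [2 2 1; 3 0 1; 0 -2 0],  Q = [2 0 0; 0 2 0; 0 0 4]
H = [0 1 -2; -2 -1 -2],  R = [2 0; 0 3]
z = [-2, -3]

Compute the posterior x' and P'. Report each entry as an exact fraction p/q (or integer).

x' = [1641/9143, 3291/9143, 10218/9143]
P' = [35742/9143 -29712/9143 -18540/9143; -29712/9143 34952/9143 16640/9143; -18540/9143 16640/9143 12392/9143]

x̄ = F·x = [3, 1, -2]
P̄ = F·P·Fᵀ + Q = [34 16 -20; 16 24 0; -20 0 24]
y = z − H·x̄ = [-7, 0]
S = H·P̄·Hᵀ + R = [122 -40; -40 163]
K = P̄·Hᵀ·S⁻¹ = [3684/9143 -1564/9143; 836/9143 -2936/9143; -4072/9143 -1448/9143]
x' = x̄ + K·y = [1641/9143, 3291/9143, 10218/9143]
P' = (I − K·H)·P̄ = [35742/9143 -29712/9143 -18540/9143; -29712/9143 34952/9143 16640/9143; -18540/9143 16640/9143 12392/9143]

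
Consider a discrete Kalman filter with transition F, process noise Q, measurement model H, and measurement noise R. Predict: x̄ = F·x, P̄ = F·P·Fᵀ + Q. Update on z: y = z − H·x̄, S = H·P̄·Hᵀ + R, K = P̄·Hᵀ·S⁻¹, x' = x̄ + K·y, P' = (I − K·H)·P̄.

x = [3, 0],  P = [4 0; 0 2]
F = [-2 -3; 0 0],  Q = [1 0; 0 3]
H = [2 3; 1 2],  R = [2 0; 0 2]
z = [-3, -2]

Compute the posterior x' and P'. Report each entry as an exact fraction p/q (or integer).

x̄ = F·x = [-6, 0]
P̄ = F·P·Fᵀ + Q = [35 0; 0 3]
y = z − H·x̄ = [9, 4]
S = H·P̄·Hᵀ + R = [169 88; 88 49]
K = P̄·Hᵀ·S⁻¹ = [350/537 -245/537; -29/179 74/179]
x' = x̄ + K·y = [-1052/537, 35/179]
P' = (I − K·H)·P̄ = [2870/537 -560/179; -560/179 354/179]

x' = [-1052/537, 35/179]
P' = [2870/537 -560/179; -560/179 354/179]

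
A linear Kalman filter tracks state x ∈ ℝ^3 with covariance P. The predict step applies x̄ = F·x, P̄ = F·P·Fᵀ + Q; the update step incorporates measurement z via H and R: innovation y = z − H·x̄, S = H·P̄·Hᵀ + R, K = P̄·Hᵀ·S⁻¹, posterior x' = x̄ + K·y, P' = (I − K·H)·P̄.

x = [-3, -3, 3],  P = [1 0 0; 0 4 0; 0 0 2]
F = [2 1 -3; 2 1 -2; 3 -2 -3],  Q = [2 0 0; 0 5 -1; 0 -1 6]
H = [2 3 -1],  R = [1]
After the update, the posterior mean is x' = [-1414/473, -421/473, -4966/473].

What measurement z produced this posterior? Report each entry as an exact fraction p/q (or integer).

x̄ = F·x = [-18, -15, -12]
P̄ = F·P·Fᵀ + Q = [28 20 16; 20 21 9; 16 9 49]
S = H·P̄·Hᵀ + R = [473]
K = P̄·Hᵀ·S⁻¹ = [100/473; 94/473; 10/473]
x' − x̄ = [7100/473, 6674/473, 710/473] = K·y
y = (KᵀK)⁻¹·Kᵀ·(x' − x̄) = [71]
z = y + H·x̄ = [71] + [-69] = [2]

z = [2]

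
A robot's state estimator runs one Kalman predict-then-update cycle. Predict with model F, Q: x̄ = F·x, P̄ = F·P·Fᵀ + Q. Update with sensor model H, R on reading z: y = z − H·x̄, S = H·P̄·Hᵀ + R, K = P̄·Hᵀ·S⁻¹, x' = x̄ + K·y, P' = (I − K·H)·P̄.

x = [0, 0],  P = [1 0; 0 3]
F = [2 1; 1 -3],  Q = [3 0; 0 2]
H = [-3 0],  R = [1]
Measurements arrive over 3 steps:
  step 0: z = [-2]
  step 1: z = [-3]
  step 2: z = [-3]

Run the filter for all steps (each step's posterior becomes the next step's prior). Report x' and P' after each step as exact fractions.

step 0: x' = [60/91, -6/13], P' = [10/91 -1/13; -1/13 327/13]
step 1: x' = [1788/1789, 38778/23257], P' = [198/1789 -524/1789; -524/1789 735489/23257]
step 2: x' = [7180038/7118029, 23515017/7118029], P' = [788308/7118029 -2167259/7118029; -2167259/7118029 235813820/7118029]

step 0: x̄ = F·x = [0, 0]
step 0: P̄ = F·P·Fᵀ + Q = [10 -7; -7 30]
step 0: y = z − H·x̄ = [-2]
step 0: S = H·P̄·Hᵀ + R = [91]
step 0: K = P̄·Hᵀ·S⁻¹ = [-30/91; 3/13]
step 0: x' = x̄ + K·y = [60/91, -6/13]
step 0: P' = (I − K·H)·P̄ = [10/91 -1/13; -1/13 327/13]
step 1: x̄ = F·x = [6/7, 186/91]
step 1: P̄ = F·P·Fᵀ + Q = [198/7 -524/7; -524/7 20835/91]
step 1: y = z − H·x̄ = [-3/7]
step 1: S = H·P̄·Hᵀ + R = [1789/7]
step 1: K = P̄·Hᵀ·S⁻¹ = [-594/1789; 1572/1789]
step 1: x' = x̄ + K·y = [1788/1789, 38778/23257]
step 1: P' = (I − K·H)·P̄ = [198/1789 -524/1789; -524/1789 735489/23257]
step 2: x̄ = F·x = [85266/23257, -93090/23257]
step 2: P̄ = F·P·Fᵀ + Q = [788308/23257 -2167259/23257; -2167259/23257 6709361/23257]
step 2: y = z − H·x̄ = [186027/23257]
step 2: S = H·P̄·Hᵀ + R = [7118029/23257]
step 2: K = P̄·Hᵀ·S⁻¹ = [-2364924/7118029; 6501777/7118029]
step 2: x' = x̄ + K·y = [7180038/7118029, 23515017/7118029]
step 2: P' = (I − K·H)·P̄ = [788308/7118029 -2167259/7118029; -2167259/7118029 235813820/7118029]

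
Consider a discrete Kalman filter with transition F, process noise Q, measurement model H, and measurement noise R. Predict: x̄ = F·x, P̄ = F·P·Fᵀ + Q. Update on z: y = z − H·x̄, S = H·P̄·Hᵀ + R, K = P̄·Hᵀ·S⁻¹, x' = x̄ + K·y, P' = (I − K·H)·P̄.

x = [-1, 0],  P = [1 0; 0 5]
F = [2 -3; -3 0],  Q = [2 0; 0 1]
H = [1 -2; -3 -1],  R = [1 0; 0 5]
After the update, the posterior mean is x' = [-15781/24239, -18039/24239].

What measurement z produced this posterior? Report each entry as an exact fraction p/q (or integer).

z = [1, 3]

x̄ = F·x = [-2, 3]
P̄ = F·P·Fᵀ + Q = [51 -6; -6 10]
S = H·P̄·Hᵀ + R = [116 -163; -163 438]
K = P̄·Hᵀ·S⁻¹ = [3633/24239 -6783/24239; -10084/24239 -3310/24239]
x' − x̄ = [32697/24239, -90756/24239] = K·y
y = (KᵀK)⁻¹·Kᵀ·(x' − x̄) = [9, 0]
z = y + H·x̄ = [9, 0] + [-8, 3] = [1, 3]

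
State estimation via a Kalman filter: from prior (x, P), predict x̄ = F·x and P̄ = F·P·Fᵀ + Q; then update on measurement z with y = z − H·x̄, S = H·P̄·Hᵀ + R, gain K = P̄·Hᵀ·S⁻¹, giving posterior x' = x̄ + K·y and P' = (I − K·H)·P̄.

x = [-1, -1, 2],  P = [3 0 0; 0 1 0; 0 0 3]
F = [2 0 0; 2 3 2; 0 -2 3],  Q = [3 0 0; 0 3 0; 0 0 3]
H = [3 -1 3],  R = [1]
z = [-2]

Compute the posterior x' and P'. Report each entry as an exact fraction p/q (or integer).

x' = [-1361/334, -545/167, 391/167]
P' = [3921/334 1410/167 -1485/167; 1410/167 5364/167 384/167; -1485/167 384/167 1628/167]

x̄ = F·x = [-2, -1, 8]
P̄ = F·P·Fᵀ + Q = [15 12 0; 12 36 12; 0 12 34]
y = z − H·x̄ = [-21]
S = H·P̄·Hᵀ + R = [334]
K = P̄·Hᵀ·S⁻¹ = [33/334; 18/167; 45/167]
x' = x̄ + K·y = [-1361/334, -545/167, 391/167]
P' = (I − K·H)·P̄ = [3921/334 1410/167 -1485/167; 1410/167 5364/167 384/167; -1485/167 384/167 1628/167]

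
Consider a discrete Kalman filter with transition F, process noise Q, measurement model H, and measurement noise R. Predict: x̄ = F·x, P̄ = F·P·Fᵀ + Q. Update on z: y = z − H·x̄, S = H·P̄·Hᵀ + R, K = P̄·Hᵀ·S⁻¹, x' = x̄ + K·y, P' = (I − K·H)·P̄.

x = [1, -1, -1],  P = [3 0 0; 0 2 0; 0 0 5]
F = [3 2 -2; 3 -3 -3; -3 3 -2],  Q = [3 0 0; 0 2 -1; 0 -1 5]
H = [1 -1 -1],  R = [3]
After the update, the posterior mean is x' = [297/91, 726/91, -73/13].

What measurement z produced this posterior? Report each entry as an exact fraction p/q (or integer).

x̄ = F·x = [3, 9, -4]
P̄ = F·P·Fᵀ + Q = [58 45 5; 45 92 -16; 5 -16 70]
S = H·P̄·Hᵀ + R = [91]
K = P̄·Hᵀ·S⁻¹ = [8/91; -31/91; -7/13]
x' − x̄ = [24/91, -93/91, -21/13] = K·y
y = (KᵀK)⁻¹·Kᵀ·(x' − x̄) = [3]
z = y + H·x̄ = [3] + [-2] = [1]

z = [1]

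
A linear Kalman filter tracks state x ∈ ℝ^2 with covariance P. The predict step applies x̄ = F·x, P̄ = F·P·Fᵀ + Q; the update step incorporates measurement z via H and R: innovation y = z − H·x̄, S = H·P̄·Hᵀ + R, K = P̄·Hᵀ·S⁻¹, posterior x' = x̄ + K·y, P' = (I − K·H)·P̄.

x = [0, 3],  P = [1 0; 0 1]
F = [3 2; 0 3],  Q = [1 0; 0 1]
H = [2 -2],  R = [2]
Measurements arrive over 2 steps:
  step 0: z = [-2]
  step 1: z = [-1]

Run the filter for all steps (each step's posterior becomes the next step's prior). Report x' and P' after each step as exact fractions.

step 0: x' = [182/25, 209/25], P' = [222/25 214/25; 214/25 218/25]
step 1: x' = [1597/221, 5006/663], P' = [4129/221 11644/663; 11644/663 33685/1989]

step 0: x̄ = F·x = [6, 9]
step 0: P̄ = F·P·Fᵀ + Q = [14 6; 6 10]
step 0: y = z − H·x̄ = [4]
step 0: S = H·P̄·Hᵀ + R = [50]
step 0: K = P̄·Hᵀ·S⁻¹ = [8/25; -4/25]
step 0: x' = x̄ + K·y = [182/25, 209/25]
step 0: P' = (I − K·H)·P̄ = [222/25 214/25; 214/25 218/25]
step 1: x̄ = F·x = [964/25, 627/25]
step 1: P̄ = F·P·Fᵀ + Q = [5463/25 3234/25; 3234/25 1987/25]
step 1: y = z − H·x̄ = [-699/25]
step 1: S = H·P̄·Hᵀ + R = [3978/25]
step 1: K = P̄·Hᵀ·S⁻¹ = [743/663; 1247/1989]
step 1: x' = x̄ + K·y = [1597/221, 5006/663]
step 1: P' = (I − K·H)·P̄ = [4129/221 11644/663; 11644/663 33685/1989]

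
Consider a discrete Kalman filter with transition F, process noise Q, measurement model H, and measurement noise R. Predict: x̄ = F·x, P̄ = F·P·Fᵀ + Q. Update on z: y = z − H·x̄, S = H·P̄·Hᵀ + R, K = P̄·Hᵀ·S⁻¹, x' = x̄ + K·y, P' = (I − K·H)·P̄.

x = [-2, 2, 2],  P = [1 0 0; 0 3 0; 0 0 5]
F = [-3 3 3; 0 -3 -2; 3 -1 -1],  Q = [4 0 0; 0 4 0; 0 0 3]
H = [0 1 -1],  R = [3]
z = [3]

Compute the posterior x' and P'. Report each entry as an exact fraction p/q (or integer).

x' = [16, -22/3, -121/12]
P' = [69 -107/3 -101/3; -107/3 203/9 179/9; -101/3 179/9 719/36]

x̄ = F·x = [18, -10, -10]
P̄ = F·P·Fᵀ + Q = [85 -57 -33; -57 51 19; -33 19 20]
y = z − H·x̄ = [3]
S = H·P̄·Hᵀ + R = [36]
K = P̄·Hᵀ·S⁻¹ = [-2/3; 8/9; -1/36]
x' = x̄ + K·y = [16, -22/3, -121/12]
P' = (I − K·H)·P̄ = [69 -107/3 -101/3; -107/3 203/9 179/9; -101/3 179/9 719/36]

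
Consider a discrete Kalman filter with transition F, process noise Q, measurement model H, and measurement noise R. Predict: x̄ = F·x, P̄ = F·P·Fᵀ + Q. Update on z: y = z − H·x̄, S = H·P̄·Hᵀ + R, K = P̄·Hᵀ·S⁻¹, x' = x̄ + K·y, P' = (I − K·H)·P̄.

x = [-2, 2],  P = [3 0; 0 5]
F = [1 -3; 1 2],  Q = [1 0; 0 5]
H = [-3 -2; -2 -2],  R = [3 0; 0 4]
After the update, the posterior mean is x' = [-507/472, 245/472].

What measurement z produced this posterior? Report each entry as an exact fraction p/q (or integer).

x̄ = F·x = [-8, 2]
P̄ = F·P·Fᵀ + Q = [49 -27; -27 28]
S = H·P̄·Hᵀ + R = [232 136; 136 96]
K = P̄·Hᵀ·S⁻¹ = [-46/59 305/472; 167/236 -483/472]
x' − x̄ = [3269/472, -699/472] = K·y
y = (KᵀK)⁻¹·Kᵀ·(x' − x̄) = [-18, -11]
z = y + H·x̄ = [-18, -11] + [20, 12] = [2, 1]

z = [2, 1]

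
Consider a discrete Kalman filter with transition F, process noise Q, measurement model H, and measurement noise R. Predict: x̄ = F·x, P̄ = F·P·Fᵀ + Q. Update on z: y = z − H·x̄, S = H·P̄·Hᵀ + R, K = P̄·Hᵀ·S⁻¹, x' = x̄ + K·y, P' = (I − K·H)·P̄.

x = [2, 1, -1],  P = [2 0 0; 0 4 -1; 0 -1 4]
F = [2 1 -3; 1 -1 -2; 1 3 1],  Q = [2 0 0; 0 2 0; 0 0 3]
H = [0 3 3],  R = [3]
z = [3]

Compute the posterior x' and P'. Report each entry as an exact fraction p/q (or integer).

x̄ = F·x = [8, 3, 4]
P̄ = F·P·Fᵀ + Q = [56 23 12; 23 20 -11; 12 -11 39]
y = z − H·x̄ = [-18]
S = H·P̄·Hᵀ + R = [336]
K = P̄·Hᵀ·S⁻¹ = [5/16; 9/112; 1/4]
x' = x̄ + K·y = [19/8, 87/56, -1/2]
P' = (I − K·H)·P̄ = [371/16 233/16 -57/4; 233/16 1997/112 -71/4; -57/4 -71/4 18]

x' = [19/8, 87/56, -1/2]
P' = [371/16 233/16 -57/4; 233/16 1997/112 -71/4; -57/4 -71/4 18]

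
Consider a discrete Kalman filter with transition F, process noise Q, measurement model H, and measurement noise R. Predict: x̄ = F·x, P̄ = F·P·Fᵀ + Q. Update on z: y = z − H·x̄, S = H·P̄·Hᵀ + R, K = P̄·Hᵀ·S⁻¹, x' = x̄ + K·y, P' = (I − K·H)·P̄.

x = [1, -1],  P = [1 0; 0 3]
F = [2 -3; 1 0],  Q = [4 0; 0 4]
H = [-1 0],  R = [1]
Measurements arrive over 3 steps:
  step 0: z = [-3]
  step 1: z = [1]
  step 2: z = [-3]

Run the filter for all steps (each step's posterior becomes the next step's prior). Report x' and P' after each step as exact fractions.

step 0: x' = [55/18, 8/9], P' = [35/36 1/18; 1/18 44/9]
step 1: x' = [-43/47, 273/94], P' = [461/470 8/235; 8/235 4617/940]
step 2: x' = [135941/49557, -21667/49557], P' = [48617/49557 1748/49557; 1748/49557 487171/99114]

step 0: x̄ = F·x = [5, 1]
step 0: P̄ = F·P·Fᵀ + Q = [35 2; 2 5]
step 0: y = z − H·x̄ = [2]
step 0: S = H·P̄·Hᵀ + R = [36]
step 0: K = P̄·Hᵀ·S⁻¹ = [-35/36; -1/18]
step 0: x' = x̄ + K·y = [55/18, 8/9]
step 0: P' = (I − K·H)·P̄ = [35/36 1/18; 1/18 44/9]
step 1: x̄ = F·x = [31/9, 55/18]
step 1: P̄ = F·P·Fᵀ + Q = [461/9 16/9; 16/9 179/36]
step 1: y = z − H·x̄ = [40/9]
step 1: S = H·P̄·Hᵀ + R = [470/9]
step 1: K = P̄·Hᵀ·S⁻¹ = [-461/470; -8/235]
step 1: x' = x̄ + K·y = [-43/47, 273/94]
step 1: P' = (I − K·H)·P̄ = [461/470 8/235; 8/235 4617/940]
step 2: x̄ = F·x = [-991/94, -43/47]
step 2: P̄ = F·P·Fᵀ + Q = [48617/940 437/235; 437/235 2341/470]
step 2: y = z − H·x̄ = [-1273/94]
step 2: S = H·P̄·Hᵀ + R = [49557/940]
step 2: K = P̄·Hᵀ·S⁻¹ = [-48617/49557; -1748/49557]
step 2: x' = x̄ + K·y = [135941/49557, -21667/49557]
step 2: P' = (I − K·H)·P̄ = [48617/49557 1748/49557; 1748/49557 487171/99114]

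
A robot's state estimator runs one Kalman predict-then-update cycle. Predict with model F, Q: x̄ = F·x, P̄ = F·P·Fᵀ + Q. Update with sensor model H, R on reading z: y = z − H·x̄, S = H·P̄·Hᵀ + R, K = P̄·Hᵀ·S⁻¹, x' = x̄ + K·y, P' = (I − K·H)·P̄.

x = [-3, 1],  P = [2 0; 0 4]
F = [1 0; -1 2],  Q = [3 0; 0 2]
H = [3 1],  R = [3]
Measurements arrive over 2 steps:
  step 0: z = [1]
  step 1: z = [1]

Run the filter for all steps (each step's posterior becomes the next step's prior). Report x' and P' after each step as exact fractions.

step 0: x' = [-103/56, 25/4], P' = [111/56 -21/4; -21/4 33/2]
step 1: x' = [-1916/895, 13943/1790], P' = [4374/895 -26037/1790; -26037/1790 41304/895]

step 0: x̄ = F·x = [-3, 5]
step 0: P̄ = F·P·Fᵀ + Q = [5 -2; -2 20]
step 0: y = z − H·x̄ = [5]
step 0: S = H·P̄·Hᵀ + R = [56]
step 0: K = P̄·Hᵀ·S⁻¹ = [13/56; 1/4]
step 0: x' = x̄ + K·y = [-103/56, 25/4]
step 0: P' = (I − K·H)·P̄ = [111/56 -21/4; -21/4 33/2]
step 1: x̄ = F·x = [-103/56, 803/56]
step 1: P̄ = F·P·Fᵀ + Q = [279/56 -699/56; -699/56 5095/56]
step 1: y = z − H·x̄ = [-219/28]
step 1: S = H·P̄·Hᵀ + R = [895/14]
step 1: K = P̄·Hᵀ·S⁻¹ = [69/1790; 1499/1790]
step 1: x' = x̄ + K·y = [-1916/895, 13943/1790]
step 1: P' = (I − K·H)·P̄ = [4374/895 -26037/1790; -26037/1790 41304/895]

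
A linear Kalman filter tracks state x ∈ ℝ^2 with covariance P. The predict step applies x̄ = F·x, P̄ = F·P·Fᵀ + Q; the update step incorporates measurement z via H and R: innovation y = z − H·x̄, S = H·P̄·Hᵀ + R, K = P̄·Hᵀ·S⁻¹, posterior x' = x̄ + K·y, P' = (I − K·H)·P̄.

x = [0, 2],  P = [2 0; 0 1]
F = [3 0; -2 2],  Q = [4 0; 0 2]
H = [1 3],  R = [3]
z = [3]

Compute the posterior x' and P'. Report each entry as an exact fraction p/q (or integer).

x' = [126/79, 46/79]
P' = [1542/79 -528/79; -528/79 206/79]

x̄ = F·x = [0, 4]
P̄ = F·P·Fᵀ + Q = [22 -12; -12 14]
y = z − H·x̄ = [-9]
S = H·P̄·Hᵀ + R = [79]
K = P̄·Hᵀ·S⁻¹ = [-14/79; 30/79]
x' = x̄ + K·y = [126/79, 46/79]
P' = (I − K·H)·P̄ = [1542/79 -528/79; -528/79 206/79]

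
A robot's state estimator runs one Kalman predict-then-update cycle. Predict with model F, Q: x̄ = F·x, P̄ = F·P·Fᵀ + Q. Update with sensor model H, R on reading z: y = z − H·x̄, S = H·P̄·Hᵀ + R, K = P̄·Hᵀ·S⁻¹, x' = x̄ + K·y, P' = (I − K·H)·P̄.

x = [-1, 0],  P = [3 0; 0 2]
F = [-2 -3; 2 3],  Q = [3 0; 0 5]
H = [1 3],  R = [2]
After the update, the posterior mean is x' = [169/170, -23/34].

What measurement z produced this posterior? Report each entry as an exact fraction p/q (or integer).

z = [-1]

x̄ = F·x = [2, -2]
P̄ = F·P·Fᵀ + Q = [33 -30; -30 35]
S = H·P̄·Hᵀ + R = [170]
K = P̄·Hᵀ·S⁻¹ = [-57/170; 15/34]
x' − x̄ = [-171/170, 45/34] = K·y
y = (KᵀK)⁻¹·Kᵀ·(x' − x̄) = [3]
z = y + H·x̄ = [3] + [-4] = [-1]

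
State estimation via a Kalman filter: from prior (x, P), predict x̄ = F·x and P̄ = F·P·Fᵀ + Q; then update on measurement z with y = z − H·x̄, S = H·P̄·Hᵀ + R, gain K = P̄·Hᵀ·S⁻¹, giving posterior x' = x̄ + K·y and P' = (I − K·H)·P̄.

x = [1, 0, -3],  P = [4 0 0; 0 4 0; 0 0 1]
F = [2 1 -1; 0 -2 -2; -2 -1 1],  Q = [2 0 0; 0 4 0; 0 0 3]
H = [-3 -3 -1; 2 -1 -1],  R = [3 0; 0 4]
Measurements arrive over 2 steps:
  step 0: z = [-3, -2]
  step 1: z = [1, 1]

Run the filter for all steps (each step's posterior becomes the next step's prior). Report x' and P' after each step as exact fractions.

step 0: x̄ = F·x = [5, 6, -5]
step 0: P̄ = F·P·Fᵀ + Q = [23 -6 -21; -6 24 6; -21 6 24]
step 0: y = z − H·x̄ = [25, -11]
step 0: S = H·P̄·Hᵀ + R = [252 -21; -21 264]
step 0: K = P̄·Hᵀ·S⁻¹ = [-2129/22029 282/1049; -1858/7343 -188/1049; 64/1049 -281/1049]
step 0: x' = x̄ + K·y = [-8222/22029, 12084/7343, -554/1049]
step 0: P' = (I − K·H)·P̄ = [3497/7343 -3730/7343 404/1049; -3730/7343 9480/7343 -1668/1049; 404/1049 -1668/1049 3600/1049]
step 1: x̄ = F·x = [31442/22029, -16412/7343, -31442/22029]
step 1: P̄ = F·P·Fᵀ + Q = [60474/7343 35048/7343 -45788/7343; 35048/7343 74684/7343 -35048/7343; -45788/7343 -35048/7343 67817/7343]
step 1: y = z − H·x̄ = [-62795/22029, -40511/7343]
step 1: S = H·P̄·Hᵀ + R = [1452116/7343 -362099/7343; -362099/7343 386633/7343]
step 1: K = P̄·Hᵀ·S⁻¹ = [-116678/1105713 267334/1105713; -4661936/19534263 -2827148/19534263; 48672/930203 -253579/930203]
step 1: x' = x̄ + K·y = [1307738/3317139, -44321248/58602789, -202313/2790609]
step 1: P' = (I − K·H)·P̄ = [486002/1105713 -168440/368571 6476/17551; -168440/368571 7885636/6511421 -1438236/930203; 6476/17551 -1438236/930203 3139008/930203]

step 0: x' = [-8222/22029, 12084/7343, -554/1049], P' = [3497/7343 -3730/7343 404/1049; -3730/7343 9480/7343 -1668/1049; 404/1049 -1668/1049 3600/1049]
step 1: x' = [1307738/3317139, -44321248/58602789, -202313/2790609], P' = [486002/1105713 -168440/368571 6476/17551; -168440/368571 7885636/6511421 -1438236/930203; 6476/17551 -1438236/930203 3139008/930203]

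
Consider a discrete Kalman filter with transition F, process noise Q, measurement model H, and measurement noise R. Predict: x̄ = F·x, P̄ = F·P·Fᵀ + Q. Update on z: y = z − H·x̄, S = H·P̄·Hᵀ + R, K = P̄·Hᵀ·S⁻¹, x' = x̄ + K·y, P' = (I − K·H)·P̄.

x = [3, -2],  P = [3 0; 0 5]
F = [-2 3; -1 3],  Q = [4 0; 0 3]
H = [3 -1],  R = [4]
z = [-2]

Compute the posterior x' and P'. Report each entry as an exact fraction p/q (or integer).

x' = [-138/149, -66/149]
P' = [377/149 867/149; 867/149 2397/149]

x̄ = F·x = [-12, -9]
P̄ = F·P·Fᵀ + Q = [61 51; 51 51]
y = z − H·x̄ = [25]
S = H·P̄·Hᵀ + R = [298]
K = P̄·Hᵀ·S⁻¹ = [66/149; 51/149]
x' = x̄ + K·y = [-138/149, -66/149]
P' = (I − K·H)·P̄ = [377/149 867/149; 867/149 2397/149]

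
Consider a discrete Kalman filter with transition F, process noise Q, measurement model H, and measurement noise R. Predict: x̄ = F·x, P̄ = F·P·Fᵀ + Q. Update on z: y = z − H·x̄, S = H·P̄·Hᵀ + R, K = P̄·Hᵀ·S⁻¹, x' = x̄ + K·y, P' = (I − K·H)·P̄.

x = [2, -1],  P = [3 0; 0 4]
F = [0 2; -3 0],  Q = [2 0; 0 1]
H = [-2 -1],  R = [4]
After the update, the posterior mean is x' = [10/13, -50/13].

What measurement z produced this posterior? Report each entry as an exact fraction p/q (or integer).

x̄ = F·x = [-2, -6]
P̄ = F·P·Fᵀ + Q = [18 0; 0 28]
S = H·P̄·Hᵀ + R = [104]
K = P̄·Hᵀ·S⁻¹ = [-9/26; -7/26]
x' − x̄ = [36/13, 28/13] = K·y
y = (KᵀK)⁻¹·Kᵀ·(x' − x̄) = [-8]
z = y + H·x̄ = [-8] + [10] = [2]

z = [2]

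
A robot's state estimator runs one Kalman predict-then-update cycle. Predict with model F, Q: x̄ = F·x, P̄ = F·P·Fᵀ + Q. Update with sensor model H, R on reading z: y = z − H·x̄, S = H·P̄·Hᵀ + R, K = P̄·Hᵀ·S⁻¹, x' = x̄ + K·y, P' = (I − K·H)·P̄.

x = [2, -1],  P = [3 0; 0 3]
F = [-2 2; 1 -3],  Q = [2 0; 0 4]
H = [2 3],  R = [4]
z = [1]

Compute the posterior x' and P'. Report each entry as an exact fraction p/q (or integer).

x̄ = F·x = [-6, 5]
P̄ = F·P·Fᵀ + Q = [26 -24; -24 34]
y = z − H·x̄ = [-2]
S = H·P̄·Hᵀ + R = [126]
K = P̄·Hᵀ·S⁻¹ = [-10/63; 3/7]
x' = x̄ + K·y = [-358/63, 29/7]
P' = (I − K·H)·P̄ = [1438/63 -108/7; -108/7 76/7]

x' = [-358/63, 29/7]
P' = [1438/63 -108/7; -108/7 76/7]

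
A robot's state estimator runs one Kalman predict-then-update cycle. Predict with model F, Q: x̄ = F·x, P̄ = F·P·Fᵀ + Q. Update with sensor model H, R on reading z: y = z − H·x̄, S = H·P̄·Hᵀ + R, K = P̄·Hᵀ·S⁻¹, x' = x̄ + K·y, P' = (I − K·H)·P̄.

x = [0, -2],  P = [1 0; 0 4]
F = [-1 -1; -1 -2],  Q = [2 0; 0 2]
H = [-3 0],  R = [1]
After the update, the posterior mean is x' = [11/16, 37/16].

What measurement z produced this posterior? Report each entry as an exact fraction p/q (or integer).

x̄ = F·x = [2, 4]
P̄ = F·P·Fᵀ + Q = [7 9; 9 19]
S = H·P̄·Hᵀ + R = [64]
K = P̄·Hᵀ·S⁻¹ = [-21/64; -27/64]
x' − x̄ = [-21/16, -27/16] = K·y
y = (KᵀK)⁻¹·Kᵀ·(x' − x̄) = [4]
z = y + H·x̄ = [4] + [-6] = [-2]

z = [-2]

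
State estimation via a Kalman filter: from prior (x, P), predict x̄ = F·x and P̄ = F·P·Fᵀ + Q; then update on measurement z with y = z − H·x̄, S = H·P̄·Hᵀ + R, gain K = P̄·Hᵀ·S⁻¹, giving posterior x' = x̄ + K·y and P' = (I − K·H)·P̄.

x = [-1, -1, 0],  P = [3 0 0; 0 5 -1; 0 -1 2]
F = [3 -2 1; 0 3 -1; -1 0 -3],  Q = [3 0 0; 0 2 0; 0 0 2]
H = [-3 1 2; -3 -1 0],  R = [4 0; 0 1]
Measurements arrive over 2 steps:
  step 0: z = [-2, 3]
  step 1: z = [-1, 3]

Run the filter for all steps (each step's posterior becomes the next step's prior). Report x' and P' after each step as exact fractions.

step 0: x̄ = F·x = [-1, -3, 1]
step 0: P̄ = F·P·Fᵀ + Q = [56 -37 -21; -37 55 15; -21 15 23]
step 0: y = z − H·x̄ = [-4, -3]
step 0: S = H·P̄·Hᵀ + R = [1189 545; 545 338]
step 0: K = P̄·Hᵀ·S⁻¹ = [-12091/104857 -21144/104857; 35728/104857 -40236/104857; 15752/104857 -10508/104857]
step 0: x' = x̄ + K·y = [6939/104857, -336775/104857, 73373/104857]
step 0: P' = (I − K·H)·P̄ = [115651/104857 -325809/104857 312199/104857; -325809/104857 1017663/104857 -926089/104857; 312199/104857 -926089/104857 962847/104857]
step 1: x̄ = F·x = [33380/4559, -1083698/104857, -227058/104857]
step 1: P̄ = F·P·Fᵀ + Q = [690269/4559 -676876/4559 -546332/4559; -676876/4559 15888062/104857 12512968/104857; -546332/4559 12512968/104857 10864182/104857]
step 1: y = z − H·x̄ = [3736177/104857, 1534093/104857]
step 1: S = H·P̄·Hᵀ + R = [496898293/104857 177365501/104857; 177365501/104857 65469714/104857]
step 1: K = P̄·Hᵀ·S⁻¹ = [-919313353/10235541593 -2521795304/10235541593; 2580574558/10235541593 -2173257388/10235541593; 2317574060/10235541593 -2341333260/10235541593]
step 1: x' = x̄ + K·y = [5291480531/10235541593, -45631017376/10235541593, 26159267678/10235541593]
step 1: P' = (I − K·H)·P̄ = [4296146678/10235541593 -10366644730/10235541593 9788915676/10235541593; -10366644730/10235541593 33273191578/10235541593 -27025413768/10235541593; 9788915676/10235541593 -27025413768/10235541593 32831228518/10235541593]

step 0: x' = [6939/104857, -336775/104857, 73373/104857], P' = [115651/104857 -325809/104857 312199/104857; -325809/104857 1017663/104857 -926089/104857; 312199/104857 -926089/104857 962847/104857]
step 1: x' = [5291480531/10235541593, -45631017376/10235541593, 26159267678/10235541593], P' = [4296146678/10235541593 -10366644730/10235541593 9788915676/10235541593; -10366644730/10235541593 33273191578/10235541593 -27025413768/10235541593; 9788915676/10235541593 -27025413768/10235541593 32831228518/10235541593]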